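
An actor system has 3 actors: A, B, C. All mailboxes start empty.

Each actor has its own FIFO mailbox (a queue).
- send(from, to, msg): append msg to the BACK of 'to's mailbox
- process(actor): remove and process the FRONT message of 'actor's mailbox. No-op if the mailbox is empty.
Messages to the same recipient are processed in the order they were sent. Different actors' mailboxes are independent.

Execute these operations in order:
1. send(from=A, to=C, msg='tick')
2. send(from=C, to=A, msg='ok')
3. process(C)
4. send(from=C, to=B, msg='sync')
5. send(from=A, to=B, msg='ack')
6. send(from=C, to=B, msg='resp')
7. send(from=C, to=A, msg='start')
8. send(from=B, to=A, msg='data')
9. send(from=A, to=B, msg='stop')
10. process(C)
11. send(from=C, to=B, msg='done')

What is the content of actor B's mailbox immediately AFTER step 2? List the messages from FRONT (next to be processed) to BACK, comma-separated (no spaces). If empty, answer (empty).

After 1 (send(from=A, to=C, msg='tick')): A:[] B:[] C:[tick]
After 2 (send(from=C, to=A, msg='ok')): A:[ok] B:[] C:[tick]

(empty)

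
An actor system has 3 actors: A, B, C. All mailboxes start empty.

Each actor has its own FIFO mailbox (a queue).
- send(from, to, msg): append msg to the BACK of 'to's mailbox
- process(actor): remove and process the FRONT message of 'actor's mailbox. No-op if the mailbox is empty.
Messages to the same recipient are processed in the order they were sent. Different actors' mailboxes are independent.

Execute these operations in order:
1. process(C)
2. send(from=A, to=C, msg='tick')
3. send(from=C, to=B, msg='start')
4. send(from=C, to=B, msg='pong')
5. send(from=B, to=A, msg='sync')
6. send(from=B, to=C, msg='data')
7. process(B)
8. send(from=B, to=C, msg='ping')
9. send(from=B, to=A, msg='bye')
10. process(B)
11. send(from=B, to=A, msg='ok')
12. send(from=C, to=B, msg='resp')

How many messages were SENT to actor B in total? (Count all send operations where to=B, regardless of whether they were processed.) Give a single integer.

After 1 (process(C)): A:[] B:[] C:[]
After 2 (send(from=A, to=C, msg='tick')): A:[] B:[] C:[tick]
After 3 (send(from=C, to=B, msg='start')): A:[] B:[start] C:[tick]
After 4 (send(from=C, to=B, msg='pong')): A:[] B:[start,pong] C:[tick]
After 5 (send(from=B, to=A, msg='sync')): A:[sync] B:[start,pong] C:[tick]
After 6 (send(from=B, to=C, msg='data')): A:[sync] B:[start,pong] C:[tick,data]
After 7 (process(B)): A:[sync] B:[pong] C:[tick,data]
After 8 (send(from=B, to=C, msg='ping')): A:[sync] B:[pong] C:[tick,data,ping]
After 9 (send(from=B, to=A, msg='bye')): A:[sync,bye] B:[pong] C:[tick,data,ping]
After 10 (process(B)): A:[sync,bye] B:[] C:[tick,data,ping]
After 11 (send(from=B, to=A, msg='ok')): A:[sync,bye,ok] B:[] C:[tick,data,ping]
After 12 (send(from=C, to=B, msg='resp')): A:[sync,bye,ok] B:[resp] C:[tick,data,ping]

Answer: 3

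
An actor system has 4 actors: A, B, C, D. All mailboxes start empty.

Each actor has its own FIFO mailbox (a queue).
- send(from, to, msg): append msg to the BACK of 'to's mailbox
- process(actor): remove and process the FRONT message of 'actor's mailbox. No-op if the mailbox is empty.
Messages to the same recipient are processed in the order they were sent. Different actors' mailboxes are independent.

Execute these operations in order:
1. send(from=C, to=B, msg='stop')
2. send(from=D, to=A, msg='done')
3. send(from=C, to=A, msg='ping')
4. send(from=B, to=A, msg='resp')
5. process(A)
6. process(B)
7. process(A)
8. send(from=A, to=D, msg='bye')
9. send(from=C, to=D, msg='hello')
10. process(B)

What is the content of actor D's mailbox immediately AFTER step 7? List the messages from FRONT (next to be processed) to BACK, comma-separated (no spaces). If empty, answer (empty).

After 1 (send(from=C, to=B, msg='stop')): A:[] B:[stop] C:[] D:[]
After 2 (send(from=D, to=A, msg='done')): A:[done] B:[stop] C:[] D:[]
After 3 (send(from=C, to=A, msg='ping')): A:[done,ping] B:[stop] C:[] D:[]
After 4 (send(from=B, to=A, msg='resp')): A:[done,ping,resp] B:[stop] C:[] D:[]
After 5 (process(A)): A:[ping,resp] B:[stop] C:[] D:[]
After 6 (process(B)): A:[ping,resp] B:[] C:[] D:[]
After 7 (process(A)): A:[resp] B:[] C:[] D:[]

(empty)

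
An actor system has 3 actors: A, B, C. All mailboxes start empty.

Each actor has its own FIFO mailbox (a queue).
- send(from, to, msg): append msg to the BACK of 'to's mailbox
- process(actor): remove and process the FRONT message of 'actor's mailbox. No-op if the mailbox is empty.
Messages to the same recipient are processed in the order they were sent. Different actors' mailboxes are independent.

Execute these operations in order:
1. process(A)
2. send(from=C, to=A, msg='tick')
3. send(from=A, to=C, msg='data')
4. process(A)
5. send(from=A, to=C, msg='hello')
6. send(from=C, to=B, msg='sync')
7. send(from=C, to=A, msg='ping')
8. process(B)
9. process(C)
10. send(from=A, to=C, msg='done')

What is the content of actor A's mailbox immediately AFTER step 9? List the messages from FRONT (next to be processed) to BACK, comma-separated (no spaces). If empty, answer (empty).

After 1 (process(A)): A:[] B:[] C:[]
After 2 (send(from=C, to=A, msg='tick')): A:[tick] B:[] C:[]
After 3 (send(from=A, to=C, msg='data')): A:[tick] B:[] C:[data]
After 4 (process(A)): A:[] B:[] C:[data]
After 5 (send(from=A, to=C, msg='hello')): A:[] B:[] C:[data,hello]
After 6 (send(from=C, to=B, msg='sync')): A:[] B:[sync] C:[data,hello]
After 7 (send(from=C, to=A, msg='ping')): A:[ping] B:[sync] C:[data,hello]
After 8 (process(B)): A:[ping] B:[] C:[data,hello]
After 9 (process(C)): A:[ping] B:[] C:[hello]

ping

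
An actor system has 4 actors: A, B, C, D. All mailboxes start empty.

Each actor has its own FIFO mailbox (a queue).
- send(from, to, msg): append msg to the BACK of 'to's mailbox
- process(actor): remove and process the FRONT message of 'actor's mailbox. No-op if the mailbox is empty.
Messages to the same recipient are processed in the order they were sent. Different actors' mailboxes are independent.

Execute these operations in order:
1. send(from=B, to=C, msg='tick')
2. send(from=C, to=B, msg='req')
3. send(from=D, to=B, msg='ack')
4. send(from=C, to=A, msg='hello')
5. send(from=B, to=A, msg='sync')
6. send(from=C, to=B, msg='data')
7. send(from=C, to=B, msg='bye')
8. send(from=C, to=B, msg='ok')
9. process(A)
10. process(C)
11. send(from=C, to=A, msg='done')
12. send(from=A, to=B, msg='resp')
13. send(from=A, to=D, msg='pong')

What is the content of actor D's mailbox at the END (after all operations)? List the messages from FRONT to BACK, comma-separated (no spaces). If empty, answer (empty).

Answer: pong

Derivation:
After 1 (send(from=B, to=C, msg='tick')): A:[] B:[] C:[tick] D:[]
After 2 (send(from=C, to=B, msg='req')): A:[] B:[req] C:[tick] D:[]
After 3 (send(from=D, to=B, msg='ack')): A:[] B:[req,ack] C:[tick] D:[]
After 4 (send(from=C, to=A, msg='hello')): A:[hello] B:[req,ack] C:[tick] D:[]
After 5 (send(from=B, to=A, msg='sync')): A:[hello,sync] B:[req,ack] C:[tick] D:[]
After 6 (send(from=C, to=B, msg='data')): A:[hello,sync] B:[req,ack,data] C:[tick] D:[]
After 7 (send(from=C, to=B, msg='bye')): A:[hello,sync] B:[req,ack,data,bye] C:[tick] D:[]
After 8 (send(from=C, to=B, msg='ok')): A:[hello,sync] B:[req,ack,data,bye,ok] C:[tick] D:[]
After 9 (process(A)): A:[sync] B:[req,ack,data,bye,ok] C:[tick] D:[]
After 10 (process(C)): A:[sync] B:[req,ack,data,bye,ok] C:[] D:[]
After 11 (send(from=C, to=A, msg='done')): A:[sync,done] B:[req,ack,data,bye,ok] C:[] D:[]
After 12 (send(from=A, to=B, msg='resp')): A:[sync,done] B:[req,ack,data,bye,ok,resp] C:[] D:[]
After 13 (send(from=A, to=D, msg='pong')): A:[sync,done] B:[req,ack,data,bye,ok,resp] C:[] D:[pong]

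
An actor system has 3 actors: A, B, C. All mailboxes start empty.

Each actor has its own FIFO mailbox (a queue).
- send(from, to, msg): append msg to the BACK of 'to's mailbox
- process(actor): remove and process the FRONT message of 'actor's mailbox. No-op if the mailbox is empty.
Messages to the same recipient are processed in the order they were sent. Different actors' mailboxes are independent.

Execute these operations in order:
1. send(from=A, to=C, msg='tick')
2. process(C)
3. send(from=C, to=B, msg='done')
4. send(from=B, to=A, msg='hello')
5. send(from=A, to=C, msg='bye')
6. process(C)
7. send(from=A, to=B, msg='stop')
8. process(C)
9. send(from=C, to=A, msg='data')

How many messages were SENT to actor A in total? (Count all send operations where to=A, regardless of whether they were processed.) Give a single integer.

Answer: 2

Derivation:
After 1 (send(from=A, to=C, msg='tick')): A:[] B:[] C:[tick]
After 2 (process(C)): A:[] B:[] C:[]
After 3 (send(from=C, to=B, msg='done')): A:[] B:[done] C:[]
After 4 (send(from=B, to=A, msg='hello')): A:[hello] B:[done] C:[]
After 5 (send(from=A, to=C, msg='bye')): A:[hello] B:[done] C:[bye]
After 6 (process(C)): A:[hello] B:[done] C:[]
After 7 (send(from=A, to=B, msg='stop')): A:[hello] B:[done,stop] C:[]
After 8 (process(C)): A:[hello] B:[done,stop] C:[]
After 9 (send(from=C, to=A, msg='data')): A:[hello,data] B:[done,stop] C:[]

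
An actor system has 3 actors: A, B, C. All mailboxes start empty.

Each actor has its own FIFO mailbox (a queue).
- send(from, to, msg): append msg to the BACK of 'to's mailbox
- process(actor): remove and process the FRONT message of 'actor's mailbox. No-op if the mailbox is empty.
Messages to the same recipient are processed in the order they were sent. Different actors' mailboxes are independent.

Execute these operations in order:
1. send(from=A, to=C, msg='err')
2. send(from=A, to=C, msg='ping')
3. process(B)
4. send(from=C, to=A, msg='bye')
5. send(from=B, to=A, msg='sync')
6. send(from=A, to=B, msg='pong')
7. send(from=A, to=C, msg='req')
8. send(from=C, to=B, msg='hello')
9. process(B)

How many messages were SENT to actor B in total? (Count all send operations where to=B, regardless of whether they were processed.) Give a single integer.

After 1 (send(from=A, to=C, msg='err')): A:[] B:[] C:[err]
After 2 (send(from=A, to=C, msg='ping')): A:[] B:[] C:[err,ping]
After 3 (process(B)): A:[] B:[] C:[err,ping]
After 4 (send(from=C, to=A, msg='bye')): A:[bye] B:[] C:[err,ping]
After 5 (send(from=B, to=A, msg='sync')): A:[bye,sync] B:[] C:[err,ping]
After 6 (send(from=A, to=B, msg='pong')): A:[bye,sync] B:[pong] C:[err,ping]
After 7 (send(from=A, to=C, msg='req')): A:[bye,sync] B:[pong] C:[err,ping,req]
After 8 (send(from=C, to=B, msg='hello')): A:[bye,sync] B:[pong,hello] C:[err,ping,req]
After 9 (process(B)): A:[bye,sync] B:[hello] C:[err,ping,req]

Answer: 2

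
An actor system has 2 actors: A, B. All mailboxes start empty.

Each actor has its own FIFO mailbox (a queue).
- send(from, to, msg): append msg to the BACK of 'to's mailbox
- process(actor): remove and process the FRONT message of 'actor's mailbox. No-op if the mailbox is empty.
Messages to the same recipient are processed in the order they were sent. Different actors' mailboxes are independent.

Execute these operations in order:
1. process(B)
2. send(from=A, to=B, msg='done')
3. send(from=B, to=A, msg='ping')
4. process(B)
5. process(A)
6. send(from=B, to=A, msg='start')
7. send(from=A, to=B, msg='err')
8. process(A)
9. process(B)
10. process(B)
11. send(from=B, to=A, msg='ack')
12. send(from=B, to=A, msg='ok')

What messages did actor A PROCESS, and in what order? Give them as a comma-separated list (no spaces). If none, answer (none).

After 1 (process(B)): A:[] B:[]
After 2 (send(from=A, to=B, msg='done')): A:[] B:[done]
After 3 (send(from=B, to=A, msg='ping')): A:[ping] B:[done]
After 4 (process(B)): A:[ping] B:[]
After 5 (process(A)): A:[] B:[]
After 6 (send(from=B, to=A, msg='start')): A:[start] B:[]
After 7 (send(from=A, to=B, msg='err')): A:[start] B:[err]
After 8 (process(A)): A:[] B:[err]
After 9 (process(B)): A:[] B:[]
After 10 (process(B)): A:[] B:[]
After 11 (send(from=B, to=A, msg='ack')): A:[ack] B:[]
After 12 (send(from=B, to=A, msg='ok')): A:[ack,ok] B:[]

Answer: ping,start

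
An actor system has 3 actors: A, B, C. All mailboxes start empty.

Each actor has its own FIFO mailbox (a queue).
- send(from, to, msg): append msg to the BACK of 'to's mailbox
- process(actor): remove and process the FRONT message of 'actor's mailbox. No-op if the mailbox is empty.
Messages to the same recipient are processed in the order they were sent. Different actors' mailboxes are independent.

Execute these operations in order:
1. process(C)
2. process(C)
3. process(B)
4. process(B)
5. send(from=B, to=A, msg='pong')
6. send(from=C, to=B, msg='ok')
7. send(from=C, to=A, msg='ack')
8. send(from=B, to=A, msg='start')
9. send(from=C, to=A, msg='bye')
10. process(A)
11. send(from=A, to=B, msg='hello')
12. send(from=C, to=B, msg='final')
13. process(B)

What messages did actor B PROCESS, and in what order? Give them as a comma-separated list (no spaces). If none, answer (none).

Answer: ok

Derivation:
After 1 (process(C)): A:[] B:[] C:[]
After 2 (process(C)): A:[] B:[] C:[]
After 3 (process(B)): A:[] B:[] C:[]
After 4 (process(B)): A:[] B:[] C:[]
After 5 (send(from=B, to=A, msg='pong')): A:[pong] B:[] C:[]
After 6 (send(from=C, to=B, msg='ok')): A:[pong] B:[ok] C:[]
After 7 (send(from=C, to=A, msg='ack')): A:[pong,ack] B:[ok] C:[]
After 8 (send(from=B, to=A, msg='start')): A:[pong,ack,start] B:[ok] C:[]
After 9 (send(from=C, to=A, msg='bye')): A:[pong,ack,start,bye] B:[ok] C:[]
After 10 (process(A)): A:[ack,start,bye] B:[ok] C:[]
After 11 (send(from=A, to=B, msg='hello')): A:[ack,start,bye] B:[ok,hello] C:[]
After 12 (send(from=C, to=B, msg='final')): A:[ack,start,bye] B:[ok,hello,final] C:[]
After 13 (process(B)): A:[ack,start,bye] B:[hello,final] C:[]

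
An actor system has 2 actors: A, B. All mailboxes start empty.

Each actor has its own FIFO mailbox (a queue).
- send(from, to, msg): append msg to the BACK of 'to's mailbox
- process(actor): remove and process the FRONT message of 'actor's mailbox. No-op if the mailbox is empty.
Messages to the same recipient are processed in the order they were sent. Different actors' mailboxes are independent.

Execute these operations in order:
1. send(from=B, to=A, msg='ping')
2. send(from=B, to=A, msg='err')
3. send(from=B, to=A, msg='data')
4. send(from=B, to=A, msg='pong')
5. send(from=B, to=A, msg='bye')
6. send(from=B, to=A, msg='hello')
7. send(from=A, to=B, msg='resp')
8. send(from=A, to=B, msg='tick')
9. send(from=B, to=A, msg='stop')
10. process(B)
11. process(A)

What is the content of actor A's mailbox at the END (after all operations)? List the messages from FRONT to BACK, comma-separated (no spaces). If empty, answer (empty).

Answer: err,data,pong,bye,hello,stop

Derivation:
After 1 (send(from=B, to=A, msg='ping')): A:[ping] B:[]
After 2 (send(from=B, to=A, msg='err')): A:[ping,err] B:[]
After 3 (send(from=B, to=A, msg='data')): A:[ping,err,data] B:[]
After 4 (send(from=B, to=A, msg='pong')): A:[ping,err,data,pong] B:[]
After 5 (send(from=B, to=A, msg='bye')): A:[ping,err,data,pong,bye] B:[]
After 6 (send(from=B, to=A, msg='hello')): A:[ping,err,data,pong,bye,hello] B:[]
After 7 (send(from=A, to=B, msg='resp')): A:[ping,err,data,pong,bye,hello] B:[resp]
After 8 (send(from=A, to=B, msg='tick')): A:[ping,err,data,pong,bye,hello] B:[resp,tick]
After 9 (send(from=B, to=A, msg='stop')): A:[ping,err,data,pong,bye,hello,stop] B:[resp,tick]
After 10 (process(B)): A:[ping,err,data,pong,bye,hello,stop] B:[tick]
After 11 (process(A)): A:[err,data,pong,bye,hello,stop] B:[tick]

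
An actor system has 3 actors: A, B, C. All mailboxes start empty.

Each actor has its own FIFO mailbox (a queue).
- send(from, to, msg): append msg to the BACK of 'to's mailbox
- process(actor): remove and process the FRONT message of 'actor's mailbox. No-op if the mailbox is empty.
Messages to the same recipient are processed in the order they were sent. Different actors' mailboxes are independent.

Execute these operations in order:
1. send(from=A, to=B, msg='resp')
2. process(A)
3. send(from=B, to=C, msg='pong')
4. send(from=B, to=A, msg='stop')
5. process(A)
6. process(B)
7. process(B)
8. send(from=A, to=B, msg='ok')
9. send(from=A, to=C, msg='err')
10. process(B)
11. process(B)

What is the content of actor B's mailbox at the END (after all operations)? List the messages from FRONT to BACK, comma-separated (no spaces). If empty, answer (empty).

After 1 (send(from=A, to=B, msg='resp')): A:[] B:[resp] C:[]
After 2 (process(A)): A:[] B:[resp] C:[]
After 3 (send(from=B, to=C, msg='pong')): A:[] B:[resp] C:[pong]
After 4 (send(from=B, to=A, msg='stop')): A:[stop] B:[resp] C:[pong]
After 5 (process(A)): A:[] B:[resp] C:[pong]
After 6 (process(B)): A:[] B:[] C:[pong]
After 7 (process(B)): A:[] B:[] C:[pong]
After 8 (send(from=A, to=B, msg='ok')): A:[] B:[ok] C:[pong]
After 9 (send(from=A, to=C, msg='err')): A:[] B:[ok] C:[pong,err]
After 10 (process(B)): A:[] B:[] C:[pong,err]
After 11 (process(B)): A:[] B:[] C:[pong,err]

Answer: (empty)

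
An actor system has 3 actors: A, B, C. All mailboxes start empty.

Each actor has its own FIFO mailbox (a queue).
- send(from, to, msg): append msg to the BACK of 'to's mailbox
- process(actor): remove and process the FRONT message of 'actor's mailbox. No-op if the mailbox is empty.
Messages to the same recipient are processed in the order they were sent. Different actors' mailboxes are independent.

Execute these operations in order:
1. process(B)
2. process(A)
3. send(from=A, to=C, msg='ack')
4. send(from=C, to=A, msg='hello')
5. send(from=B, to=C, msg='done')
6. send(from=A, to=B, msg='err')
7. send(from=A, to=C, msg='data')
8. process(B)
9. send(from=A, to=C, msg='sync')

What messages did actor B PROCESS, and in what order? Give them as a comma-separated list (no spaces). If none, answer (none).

Answer: err

Derivation:
After 1 (process(B)): A:[] B:[] C:[]
After 2 (process(A)): A:[] B:[] C:[]
After 3 (send(from=A, to=C, msg='ack')): A:[] B:[] C:[ack]
After 4 (send(from=C, to=A, msg='hello')): A:[hello] B:[] C:[ack]
After 5 (send(from=B, to=C, msg='done')): A:[hello] B:[] C:[ack,done]
After 6 (send(from=A, to=B, msg='err')): A:[hello] B:[err] C:[ack,done]
After 7 (send(from=A, to=C, msg='data')): A:[hello] B:[err] C:[ack,done,data]
After 8 (process(B)): A:[hello] B:[] C:[ack,done,data]
After 9 (send(from=A, to=C, msg='sync')): A:[hello] B:[] C:[ack,done,data,sync]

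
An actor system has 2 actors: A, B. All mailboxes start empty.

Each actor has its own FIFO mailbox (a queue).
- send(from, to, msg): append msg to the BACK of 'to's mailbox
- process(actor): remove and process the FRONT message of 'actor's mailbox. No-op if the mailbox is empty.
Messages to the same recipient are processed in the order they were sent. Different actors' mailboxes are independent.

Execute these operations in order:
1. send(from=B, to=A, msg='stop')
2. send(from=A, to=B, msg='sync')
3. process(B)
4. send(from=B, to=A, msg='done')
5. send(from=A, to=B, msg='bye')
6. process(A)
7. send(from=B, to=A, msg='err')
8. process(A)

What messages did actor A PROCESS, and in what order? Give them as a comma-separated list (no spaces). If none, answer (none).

After 1 (send(from=B, to=A, msg='stop')): A:[stop] B:[]
After 2 (send(from=A, to=B, msg='sync')): A:[stop] B:[sync]
After 3 (process(B)): A:[stop] B:[]
After 4 (send(from=B, to=A, msg='done')): A:[stop,done] B:[]
After 5 (send(from=A, to=B, msg='bye')): A:[stop,done] B:[bye]
After 6 (process(A)): A:[done] B:[bye]
After 7 (send(from=B, to=A, msg='err')): A:[done,err] B:[bye]
After 8 (process(A)): A:[err] B:[bye]

Answer: stop,done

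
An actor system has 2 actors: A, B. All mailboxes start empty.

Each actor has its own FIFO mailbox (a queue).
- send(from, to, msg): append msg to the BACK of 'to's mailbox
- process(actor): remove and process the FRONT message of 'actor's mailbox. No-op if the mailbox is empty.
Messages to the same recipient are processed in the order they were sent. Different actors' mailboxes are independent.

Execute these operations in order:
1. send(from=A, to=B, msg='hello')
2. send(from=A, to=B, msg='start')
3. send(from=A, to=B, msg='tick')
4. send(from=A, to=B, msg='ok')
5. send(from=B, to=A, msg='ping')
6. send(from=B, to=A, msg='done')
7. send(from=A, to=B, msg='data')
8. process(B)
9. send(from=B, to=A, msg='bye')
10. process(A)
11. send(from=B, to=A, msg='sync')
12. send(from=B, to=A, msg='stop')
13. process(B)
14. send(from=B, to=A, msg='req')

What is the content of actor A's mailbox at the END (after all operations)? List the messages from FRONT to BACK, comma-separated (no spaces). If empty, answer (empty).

After 1 (send(from=A, to=B, msg='hello')): A:[] B:[hello]
After 2 (send(from=A, to=B, msg='start')): A:[] B:[hello,start]
After 3 (send(from=A, to=B, msg='tick')): A:[] B:[hello,start,tick]
After 4 (send(from=A, to=B, msg='ok')): A:[] B:[hello,start,tick,ok]
After 5 (send(from=B, to=A, msg='ping')): A:[ping] B:[hello,start,tick,ok]
After 6 (send(from=B, to=A, msg='done')): A:[ping,done] B:[hello,start,tick,ok]
After 7 (send(from=A, to=B, msg='data')): A:[ping,done] B:[hello,start,tick,ok,data]
After 8 (process(B)): A:[ping,done] B:[start,tick,ok,data]
After 9 (send(from=B, to=A, msg='bye')): A:[ping,done,bye] B:[start,tick,ok,data]
After 10 (process(A)): A:[done,bye] B:[start,tick,ok,data]
After 11 (send(from=B, to=A, msg='sync')): A:[done,bye,sync] B:[start,tick,ok,data]
After 12 (send(from=B, to=A, msg='stop')): A:[done,bye,sync,stop] B:[start,tick,ok,data]
After 13 (process(B)): A:[done,bye,sync,stop] B:[tick,ok,data]
After 14 (send(from=B, to=A, msg='req')): A:[done,bye,sync,stop,req] B:[tick,ok,data]

Answer: done,bye,sync,stop,req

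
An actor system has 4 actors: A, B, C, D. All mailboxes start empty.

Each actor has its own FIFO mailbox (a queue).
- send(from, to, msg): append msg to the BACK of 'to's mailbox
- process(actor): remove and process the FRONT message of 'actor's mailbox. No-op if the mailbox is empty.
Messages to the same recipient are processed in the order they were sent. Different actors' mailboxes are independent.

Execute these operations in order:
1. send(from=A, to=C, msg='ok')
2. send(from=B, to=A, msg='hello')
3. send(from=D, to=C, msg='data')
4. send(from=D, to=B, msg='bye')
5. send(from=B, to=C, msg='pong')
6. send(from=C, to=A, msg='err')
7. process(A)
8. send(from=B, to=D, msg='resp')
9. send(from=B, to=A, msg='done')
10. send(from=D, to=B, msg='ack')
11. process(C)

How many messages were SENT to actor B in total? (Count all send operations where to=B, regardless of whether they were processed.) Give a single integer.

Answer: 2

Derivation:
After 1 (send(from=A, to=C, msg='ok')): A:[] B:[] C:[ok] D:[]
After 2 (send(from=B, to=A, msg='hello')): A:[hello] B:[] C:[ok] D:[]
After 3 (send(from=D, to=C, msg='data')): A:[hello] B:[] C:[ok,data] D:[]
After 4 (send(from=D, to=B, msg='bye')): A:[hello] B:[bye] C:[ok,data] D:[]
After 5 (send(from=B, to=C, msg='pong')): A:[hello] B:[bye] C:[ok,data,pong] D:[]
After 6 (send(from=C, to=A, msg='err')): A:[hello,err] B:[bye] C:[ok,data,pong] D:[]
After 7 (process(A)): A:[err] B:[bye] C:[ok,data,pong] D:[]
After 8 (send(from=B, to=D, msg='resp')): A:[err] B:[bye] C:[ok,data,pong] D:[resp]
After 9 (send(from=B, to=A, msg='done')): A:[err,done] B:[bye] C:[ok,data,pong] D:[resp]
After 10 (send(from=D, to=B, msg='ack')): A:[err,done] B:[bye,ack] C:[ok,data,pong] D:[resp]
After 11 (process(C)): A:[err,done] B:[bye,ack] C:[data,pong] D:[resp]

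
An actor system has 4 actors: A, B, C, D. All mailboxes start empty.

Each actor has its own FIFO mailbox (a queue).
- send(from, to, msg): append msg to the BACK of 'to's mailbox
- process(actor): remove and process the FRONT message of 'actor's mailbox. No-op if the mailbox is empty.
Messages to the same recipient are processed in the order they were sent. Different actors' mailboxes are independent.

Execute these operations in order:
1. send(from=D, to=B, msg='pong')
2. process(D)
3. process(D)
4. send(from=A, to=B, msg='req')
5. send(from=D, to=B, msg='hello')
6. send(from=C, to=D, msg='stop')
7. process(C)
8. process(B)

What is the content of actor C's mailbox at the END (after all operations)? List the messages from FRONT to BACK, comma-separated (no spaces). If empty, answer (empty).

Answer: (empty)

Derivation:
After 1 (send(from=D, to=B, msg='pong')): A:[] B:[pong] C:[] D:[]
After 2 (process(D)): A:[] B:[pong] C:[] D:[]
After 3 (process(D)): A:[] B:[pong] C:[] D:[]
After 4 (send(from=A, to=B, msg='req')): A:[] B:[pong,req] C:[] D:[]
After 5 (send(from=D, to=B, msg='hello')): A:[] B:[pong,req,hello] C:[] D:[]
After 6 (send(from=C, to=D, msg='stop')): A:[] B:[pong,req,hello] C:[] D:[stop]
After 7 (process(C)): A:[] B:[pong,req,hello] C:[] D:[stop]
After 8 (process(B)): A:[] B:[req,hello] C:[] D:[stop]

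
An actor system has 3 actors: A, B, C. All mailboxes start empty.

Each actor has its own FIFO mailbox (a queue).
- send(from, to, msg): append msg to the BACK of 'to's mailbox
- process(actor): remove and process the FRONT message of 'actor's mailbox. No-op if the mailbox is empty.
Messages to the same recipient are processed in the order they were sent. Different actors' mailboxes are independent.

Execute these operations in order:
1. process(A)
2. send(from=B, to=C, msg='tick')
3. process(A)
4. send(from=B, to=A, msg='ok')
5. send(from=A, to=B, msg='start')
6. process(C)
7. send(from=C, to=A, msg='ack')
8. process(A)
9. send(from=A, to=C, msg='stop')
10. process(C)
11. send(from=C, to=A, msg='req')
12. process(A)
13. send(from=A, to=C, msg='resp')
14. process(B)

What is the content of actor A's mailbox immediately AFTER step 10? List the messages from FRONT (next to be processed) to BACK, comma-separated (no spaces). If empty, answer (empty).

After 1 (process(A)): A:[] B:[] C:[]
After 2 (send(from=B, to=C, msg='tick')): A:[] B:[] C:[tick]
After 3 (process(A)): A:[] B:[] C:[tick]
After 4 (send(from=B, to=A, msg='ok')): A:[ok] B:[] C:[tick]
After 5 (send(from=A, to=B, msg='start')): A:[ok] B:[start] C:[tick]
After 6 (process(C)): A:[ok] B:[start] C:[]
After 7 (send(from=C, to=A, msg='ack')): A:[ok,ack] B:[start] C:[]
After 8 (process(A)): A:[ack] B:[start] C:[]
After 9 (send(from=A, to=C, msg='stop')): A:[ack] B:[start] C:[stop]
After 10 (process(C)): A:[ack] B:[start] C:[]

ack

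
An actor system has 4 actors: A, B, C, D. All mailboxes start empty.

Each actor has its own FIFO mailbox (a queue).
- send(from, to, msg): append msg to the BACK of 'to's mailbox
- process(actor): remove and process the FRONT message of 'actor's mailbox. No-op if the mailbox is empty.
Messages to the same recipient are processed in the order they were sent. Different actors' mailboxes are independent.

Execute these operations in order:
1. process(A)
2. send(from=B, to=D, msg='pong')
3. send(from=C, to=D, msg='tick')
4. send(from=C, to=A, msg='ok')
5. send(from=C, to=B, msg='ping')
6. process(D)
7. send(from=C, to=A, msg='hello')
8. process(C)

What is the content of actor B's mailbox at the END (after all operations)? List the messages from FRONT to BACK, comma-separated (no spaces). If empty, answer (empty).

Answer: ping

Derivation:
After 1 (process(A)): A:[] B:[] C:[] D:[]
After 2 (send(from=B, to=D, msg='pong')): A:[] B:[] C:[] D:[pong]
After 3 (send(from=C, to=D, msg='tick')): A:[] B:[] C:[] D:[pong,tick]
After 4 (send(from=C, to=A, msg='ok')): A:[ok] B:[] C:[] D:[pong,tick]
After 5 (send(from=C, to=B, msg='ping')): A:[ok] B:[ping] C:[] D:[pong,tick]
After 6 (process(D)): A:[ok] B:[ping] C:[] D:[tick]
After 7 (send(from=C, to=A, msg='hello')): A:[ok,hello] B:[ping] C:[] D:[tick]
After 8 (process(C)): A:[ok,hello] B:[ping] C:[] D:[tick]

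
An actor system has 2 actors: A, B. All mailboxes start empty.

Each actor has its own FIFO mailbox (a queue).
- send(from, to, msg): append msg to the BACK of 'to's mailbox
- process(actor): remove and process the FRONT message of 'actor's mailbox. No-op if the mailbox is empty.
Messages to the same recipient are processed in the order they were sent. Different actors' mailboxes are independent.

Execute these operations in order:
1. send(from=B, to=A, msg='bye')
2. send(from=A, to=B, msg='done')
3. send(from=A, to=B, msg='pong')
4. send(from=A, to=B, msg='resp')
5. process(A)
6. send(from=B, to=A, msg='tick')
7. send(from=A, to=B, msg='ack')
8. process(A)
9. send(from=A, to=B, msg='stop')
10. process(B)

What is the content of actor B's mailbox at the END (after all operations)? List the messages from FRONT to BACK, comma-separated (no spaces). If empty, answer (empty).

After 1 (send(from=B, to=A, msg='bye')): A:[bye] B:[]
After 2 (send(from=A, to=B, msg='done')): A:[bye] B:[done]
After 3 (send(from=A, to=B, msg='pong')): A:[bye] B:[done,pong]
After 4 (send(from=A, to=B, msg='resp')): A:[bye] B:[done,pong,resp]
After 5 (process(A)): A:[] B:[done,pong,resp]
After 6 (send(from=B, to=A, msg='tick')): A:[tick] B:[done,pong,resp]
After 7 (send(from=A, to=B, msg='ack')): A:[tick] B:[done,pong,resp,ack]
After 8 (process(A)): A:[] B:[done,pong,resp,ack]
After 9 (send(from=A, to=B, msg='stop')): A:[] B:[done,pong,resp,ack,stop]
After 10 (process(B)): A:[] B:[pong,resp,ack,stop]

Answer: pong,resp,ack,stop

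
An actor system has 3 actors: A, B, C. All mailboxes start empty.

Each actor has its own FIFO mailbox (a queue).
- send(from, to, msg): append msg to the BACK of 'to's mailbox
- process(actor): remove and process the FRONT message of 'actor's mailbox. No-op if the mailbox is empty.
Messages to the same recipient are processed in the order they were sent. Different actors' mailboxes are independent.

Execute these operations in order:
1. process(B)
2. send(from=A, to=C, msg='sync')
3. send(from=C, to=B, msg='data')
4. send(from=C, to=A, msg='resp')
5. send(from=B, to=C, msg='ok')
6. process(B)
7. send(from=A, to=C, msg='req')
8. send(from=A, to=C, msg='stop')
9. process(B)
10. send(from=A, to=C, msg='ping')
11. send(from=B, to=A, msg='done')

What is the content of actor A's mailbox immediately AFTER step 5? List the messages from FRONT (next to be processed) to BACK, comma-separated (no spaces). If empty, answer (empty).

After 1 (process(B)): A:[] B:[] C:[]
After 2 (send(from=A, to=C, msg='sync')): A:[] B:[] C:[sync]
After 3 (send(from=C, to=B, msg='data')): A:[] B:[data] C:[sync]
After 4 (send(from=C, to=A, msg='resp')): A:[resp] B:[data] C:[sync]
After 5 (send(from=B, to=C, msg='ok')): A:[resp] B:[data] C:[sync,ok]

resp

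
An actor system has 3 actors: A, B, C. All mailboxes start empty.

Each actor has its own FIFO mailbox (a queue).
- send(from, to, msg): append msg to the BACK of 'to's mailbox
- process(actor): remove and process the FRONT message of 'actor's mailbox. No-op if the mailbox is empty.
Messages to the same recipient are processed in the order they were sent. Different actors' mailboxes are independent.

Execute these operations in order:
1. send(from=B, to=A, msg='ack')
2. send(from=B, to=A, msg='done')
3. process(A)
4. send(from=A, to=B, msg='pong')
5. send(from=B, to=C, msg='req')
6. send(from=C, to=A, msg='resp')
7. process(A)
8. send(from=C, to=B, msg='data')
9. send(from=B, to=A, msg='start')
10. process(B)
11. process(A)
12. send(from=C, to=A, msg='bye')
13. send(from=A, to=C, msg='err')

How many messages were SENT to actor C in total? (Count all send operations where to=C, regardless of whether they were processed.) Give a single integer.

After 1 (send(from=B, to=A, msg='ack')): A:[ack] B:[] C:[]
After 2 (send(from=B, to=A, msg='done')): A:[ack,done] B:[] C:[]
After 3 (process(A)): A:[done] B:[] C:[]
After 4 (send(from=A, to=B, msg='pong')): A:[done] B:[pong] C:[]
After 5 (send(from=B, to=C, msg='req')): A:[done] B:[pong] C:[req]
After 6 (send(from=C, to=A, msg='resp')): A:[done,resp] B:[pong] C:[req]
After 7 (process(A)): A:[resp] B:[pong] C:[req]
After 8 (send(from=C, to=B, msg='data')): A:[resp] B:[pong,data] C:[req]
After 9 (send(from=B, to=A, msg='start')): A:[resp,start] B:[pong,data] C:[req]
After 10 (process(B)): A:[resp,start] B:[data] C:[req]
After 11 (process(A)): A:[start] B:[data] C:[req]
After 12 (send(from=C, to=A, msg='bye')): A:[start,bye] B:[data] C:[req]
After 13 (send(from=A, to=C, msg='err')): A:[start,bye] B:[data] C:[req,err]

Answer: 2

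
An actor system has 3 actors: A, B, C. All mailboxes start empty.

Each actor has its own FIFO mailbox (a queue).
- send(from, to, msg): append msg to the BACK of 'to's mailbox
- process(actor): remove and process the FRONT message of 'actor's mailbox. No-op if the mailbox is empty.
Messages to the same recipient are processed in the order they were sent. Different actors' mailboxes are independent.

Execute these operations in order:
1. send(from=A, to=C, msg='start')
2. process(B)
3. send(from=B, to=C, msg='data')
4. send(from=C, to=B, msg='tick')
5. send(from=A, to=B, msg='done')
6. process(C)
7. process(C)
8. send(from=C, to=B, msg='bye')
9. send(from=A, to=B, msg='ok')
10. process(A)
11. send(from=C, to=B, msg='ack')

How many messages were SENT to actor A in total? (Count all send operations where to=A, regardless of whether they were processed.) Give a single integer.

After 1 (send(from=A, to=C, msg='start')): A:[] B:[] C:[start]
After 2 (process(B)): A:[] B:[] C:[start]
After 3 (send(from=B, to=C, msg='data')): A:[] B:[] C:[start,data]
After 4 (send(from=C, to=B, msg='tick')): A:[] B:[tick] C:[start,data]
After 5 (send(from=A, to=B, msg='done')): A:[] B:[tick,done] C:[start,data]
After 6 (process(C)): A:[] B:[tick,done] C:[data]
After 7 (process(C)): A:[] B:[tick,done] C:[]
After 8 (send(from=C, to=B, msg='bye')): A:[] B:[tick,done,bye] C:[]
After 9 (send(from=A, to=B, msg='ok')): A:[] B:[tick,done,bye,ok] C:[]
After 10 (process(A)): A:[] B:[tick,done,bye,ok] C:[]
After 11 (send(from=C, to=B, msg='ack')): A:[] B:[tick,done,bye,ok,ack] C:[]

Answer: 0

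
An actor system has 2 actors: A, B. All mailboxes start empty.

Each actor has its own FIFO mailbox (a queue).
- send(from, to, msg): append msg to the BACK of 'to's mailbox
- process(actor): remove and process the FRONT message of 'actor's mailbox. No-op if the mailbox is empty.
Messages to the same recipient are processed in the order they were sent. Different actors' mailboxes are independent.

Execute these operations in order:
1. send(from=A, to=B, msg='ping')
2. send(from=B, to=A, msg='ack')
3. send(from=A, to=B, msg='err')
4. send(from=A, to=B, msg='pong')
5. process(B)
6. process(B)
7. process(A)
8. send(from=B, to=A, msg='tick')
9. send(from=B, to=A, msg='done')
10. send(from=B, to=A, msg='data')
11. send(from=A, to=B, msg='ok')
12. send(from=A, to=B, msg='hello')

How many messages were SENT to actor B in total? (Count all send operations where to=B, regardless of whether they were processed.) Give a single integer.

Answer: 5

Derivation:
After 1 (send(from=A, to=B, msg='ping')): A:[] B:[ping]
After 2 (send(from=B, to=A, msg='ack')): A:[ack] B:[ping]
After 3 (send(from=A, to=B, msg='err')): A:[ack] B:[ping,err]
After 4 (send(from=A, to=B, msg='pong')): A:[ack] B:[ping,err,pong]
After 5 (process(B)): A:[ack] B:[err,pong]
After 6 (process(B)): A:[ack] B:[pong]
After 7 (process(A)): A:[] B:[pong]
After 8 (send(from=B, to=A, msg='tick')): A:[tick] B:[pong]
After 9 (send(from=B, to=A, msg='done')): A:[tick,done] B:[pong]
After 10 (send(from=B, to=A, msg='data')): A:[tick,done,data] B:[pong]
After 11 (send(from=A, to=B, msg='ok')): A:[tick,done,data] B:[pong,ok]
After 12 (send(from=A, to=B, msg='hello')): A:[tick,done,data] B:[pong,ok,hello]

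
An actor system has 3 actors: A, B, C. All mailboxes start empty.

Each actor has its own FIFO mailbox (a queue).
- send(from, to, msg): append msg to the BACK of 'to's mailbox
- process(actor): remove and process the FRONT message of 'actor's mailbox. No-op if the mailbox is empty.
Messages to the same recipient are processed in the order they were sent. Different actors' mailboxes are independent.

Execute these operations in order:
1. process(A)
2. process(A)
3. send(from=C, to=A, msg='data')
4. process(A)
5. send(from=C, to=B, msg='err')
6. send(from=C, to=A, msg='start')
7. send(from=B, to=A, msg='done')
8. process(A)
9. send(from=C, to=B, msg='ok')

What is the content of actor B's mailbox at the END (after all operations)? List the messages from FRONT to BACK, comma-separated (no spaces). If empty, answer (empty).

Answer: err,ok

Derivation:
After 1 (process(A)): A:[] B:[] C:[]
After 2 (process(A)): A:[] B:[] C:[]
After 3 (send(from=C, to=A, msg='data')): A:[data] B:[] C:[]
After 4 (process(A)): A:[] B:[] C:[]
After 5 (send(from=C, to=B, msg='err')): A:[] B:[err] C:[]
After 6 (send(from=C, to=A, msg='start')): A:[start] B:[err] C:[]
After 7 (send(from=B, to=A, msg='done')): A:[start,done] B:[err] C:[]
After 8 (process(A)): A:[done] B:[err] C:[]
After 9 (send(from=C, to=B, msg='ok')): A:[done] B:[err,ok] C:[]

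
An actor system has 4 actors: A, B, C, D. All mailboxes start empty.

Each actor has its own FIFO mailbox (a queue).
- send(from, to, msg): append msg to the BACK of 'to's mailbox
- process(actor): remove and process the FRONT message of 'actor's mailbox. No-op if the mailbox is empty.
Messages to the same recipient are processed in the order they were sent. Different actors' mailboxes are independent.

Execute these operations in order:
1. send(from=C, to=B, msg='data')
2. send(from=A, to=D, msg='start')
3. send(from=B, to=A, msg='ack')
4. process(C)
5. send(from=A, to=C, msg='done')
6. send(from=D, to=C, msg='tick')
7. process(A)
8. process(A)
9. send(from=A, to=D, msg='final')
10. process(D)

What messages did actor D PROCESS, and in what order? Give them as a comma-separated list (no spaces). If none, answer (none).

After 1 (send(from=C, to=B, msg='data')): A:[] B:[data] C:[] D:[]
After 2 (send(from=A, to=D, msg='start')): A:[] B:[data] C:[] D:[start]
After 3 (send(from=B, to=A, msg='ack')): A:[ack] B:[data] C:[] D:[start]
After 4 (process(C)): A:[ack] B:[data] C:[] D:[start]
After 5 (send(from=A, to=C, msg='done')): A:[ack] B:[data] C:[done] D:[start]
After 6 (send(from=D, to=C, msg='tick')): A:[ack] B:[data] C:[done,tick] D:[start]
After 7 (process(A)): A:[] B:[data] C:[done,tick] D:[start]
After 8 (process(A)): A:[] B:[data] C:[done,tick] D:[start]
After 9 (send(from=A, to=D, msg='final')): A:[] B:[data] C:[done,tick] D:[start,final]
After 10 (process(D)): A:[] B:[data] C:[done,tick] D:[final]

Answer: start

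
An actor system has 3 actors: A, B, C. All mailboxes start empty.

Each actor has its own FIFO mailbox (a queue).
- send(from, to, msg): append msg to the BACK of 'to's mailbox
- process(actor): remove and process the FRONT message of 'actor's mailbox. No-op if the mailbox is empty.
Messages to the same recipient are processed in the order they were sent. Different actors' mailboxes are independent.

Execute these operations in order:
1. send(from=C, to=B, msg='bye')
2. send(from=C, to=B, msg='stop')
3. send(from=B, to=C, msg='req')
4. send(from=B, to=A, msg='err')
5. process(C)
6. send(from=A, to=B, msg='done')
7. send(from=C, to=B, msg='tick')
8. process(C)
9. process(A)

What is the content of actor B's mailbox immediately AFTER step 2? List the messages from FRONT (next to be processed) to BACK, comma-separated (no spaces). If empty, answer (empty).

After 1 (send(from=C, to=B, msg='bye')): A:[] B:[bye] C:[]
After 2 (send(from=C, to=B, msg='stop')): A:[] B:[bye,stop] C:[]

bye,stop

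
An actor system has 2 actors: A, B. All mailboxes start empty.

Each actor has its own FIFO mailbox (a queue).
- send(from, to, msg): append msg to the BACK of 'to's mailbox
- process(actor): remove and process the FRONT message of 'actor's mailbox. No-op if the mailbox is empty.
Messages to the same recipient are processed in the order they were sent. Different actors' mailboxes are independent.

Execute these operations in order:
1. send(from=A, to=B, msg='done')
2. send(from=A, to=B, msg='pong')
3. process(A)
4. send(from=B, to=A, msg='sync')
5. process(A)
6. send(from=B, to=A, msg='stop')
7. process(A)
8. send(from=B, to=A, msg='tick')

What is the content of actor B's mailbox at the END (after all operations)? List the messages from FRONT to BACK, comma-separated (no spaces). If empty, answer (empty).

After 1 (send(from=A, to=B, msg='done')): A:[] B:[done]
After 2 (send(from=A, to=B, msg='pong')): A:[] B:[done,pong]
After 3 (process(A)): A:[] B:[done,pong]
After 4 (send(from=B, to=A, msg='sync')): A:[sync] B:[done,pong]
After 5 (process(A)): A:[] B:[done,pong]
After 6 (send(from=B, to=A, msg='stop')): A:[stop] B:[done,pong]
After 7 (process(A)): A:[] B:[done,pong]
After 8 (send(from=B, to=A, msg='tick')): A:[tick] B:[done,pong]

Answer: done,pong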